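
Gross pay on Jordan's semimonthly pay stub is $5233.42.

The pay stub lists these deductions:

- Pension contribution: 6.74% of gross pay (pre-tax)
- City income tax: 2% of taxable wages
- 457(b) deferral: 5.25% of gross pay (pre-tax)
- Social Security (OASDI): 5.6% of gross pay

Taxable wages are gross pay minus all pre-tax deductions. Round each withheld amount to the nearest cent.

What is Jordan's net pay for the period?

$4220.75

Pension contribution: $5233.42 × 0.0674 = $352.73
457(b) deferral: $5233.42 × 0.0525 = $274.75
Pre-tax total = $352.73 + $274.75 = $627.48
Taxable wages = $5233.42 − $627.48 = $4605.94
City income tax: $4605.94 × 0.02 = $92.12
Social Security (OASDI): $5233.42 × 0.056 = $293.07
Total deductions = $352.73 + $274.75 + $92.12 + $293.07 = $1012.67
Net pay = $5233.42 − $1012.67 = $4220.75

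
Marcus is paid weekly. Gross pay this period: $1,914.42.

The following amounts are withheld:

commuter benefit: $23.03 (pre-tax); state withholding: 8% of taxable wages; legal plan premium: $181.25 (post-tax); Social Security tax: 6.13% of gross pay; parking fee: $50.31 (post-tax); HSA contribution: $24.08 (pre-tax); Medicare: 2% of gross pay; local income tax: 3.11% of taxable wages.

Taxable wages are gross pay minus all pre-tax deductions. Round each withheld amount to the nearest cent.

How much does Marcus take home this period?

HSA contribution: $24.08
Commuter benefit: $23.03
Pre-tax total = $24.08 + $23.03 = $47.11
Taxable wages = $1,914.42 − $47.11 = $1,867.31
Local income tax: $1,867.31 × 0.0311 = $58.07
State withholding: $1,867.31 × 0.08 = $149.38
Medicare: $1,914.42 × 0.02 = $38.29
Social Security tax: $1,914.42 × 0.0613 = $117.35
Parking fee: $50.31
Legal plan premium: $181.25
Total deductions = $24.08 + $23.03 + $58.07 + $149.38 + $38.29 + $117.35 + $50.31 + $181.25 = $641.76
Net pay = $1,914.42 − $641.76 = $1,272.66

$1,272.66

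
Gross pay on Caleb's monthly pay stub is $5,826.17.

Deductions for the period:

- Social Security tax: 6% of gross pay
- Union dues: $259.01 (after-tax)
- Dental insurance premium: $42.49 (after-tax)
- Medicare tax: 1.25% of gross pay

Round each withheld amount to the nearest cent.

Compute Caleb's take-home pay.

$5,102.27

Medicare tax: $5,826.17 × 0.0125 = $72.83
Social Security tax: $5,826.17 × 0.06 = $349.57
Dental insurance premium: $42.49
Union dues: $259.01
Total deductions = $72.83 + $349.57 + $42.49 + $259.01 = $723.90
Net pay = $5,826.17 − $723.90 = $5,102.27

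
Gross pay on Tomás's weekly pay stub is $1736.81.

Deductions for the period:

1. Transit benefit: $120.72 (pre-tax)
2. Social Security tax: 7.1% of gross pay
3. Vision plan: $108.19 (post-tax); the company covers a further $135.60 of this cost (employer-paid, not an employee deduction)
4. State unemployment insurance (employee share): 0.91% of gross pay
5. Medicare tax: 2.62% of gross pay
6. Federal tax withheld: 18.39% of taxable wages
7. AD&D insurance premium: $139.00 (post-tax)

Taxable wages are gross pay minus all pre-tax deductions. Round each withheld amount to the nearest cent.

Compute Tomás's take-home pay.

$887.09

Transit benefit: $120.72
Taxable wages = $1736.81 − $120.72 = $1616.09
Federal tax withheld: $1616.09 × 0.1839 = $297.20
Social Security tax: $1736.81 × 0.071 = $123.31
Medicare tax: $1736.81 × 0.0262 = $45.50
State unemployment insurance (employee share): $1736.81 × 0.0091 = $15.80
Vision plan: $108.19
AD&D insurance premium: $139.00
(Employer's $135.60 toward vision plan is not withheld from the employee.)
Total deductions = $120.72 + $297.20 + $123.31 + $45.50 + $15.80 + $108.19 + $139.00 = $849.72
Net pay = $1736.81 − $849.72 = $887.09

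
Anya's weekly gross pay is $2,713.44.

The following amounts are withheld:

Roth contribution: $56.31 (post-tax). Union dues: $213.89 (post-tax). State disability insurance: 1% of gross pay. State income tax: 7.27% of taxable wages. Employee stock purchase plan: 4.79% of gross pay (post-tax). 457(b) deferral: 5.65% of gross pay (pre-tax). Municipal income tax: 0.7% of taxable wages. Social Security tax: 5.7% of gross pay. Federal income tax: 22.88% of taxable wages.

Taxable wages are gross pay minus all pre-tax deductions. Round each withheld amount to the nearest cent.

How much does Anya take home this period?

457(b) deferral: $2,713.44 × 0.0565 = $153.31
Taxable wages = $2,713.44 − $153.31 = $2,560.13
Federal income tax: $2,560.13 × 0.2288 = $585.76
Municipal income tax: $2,560.13 × 0.007 = $17.92
State income tax: $2,560.13 × 0.0727 = $186.12
Social Security tax: $2,713.44 × 0.057 = $154.67
State disability insurance: $2,713.44 × 0.01 = $27.13
Union dues: $213.89
Roth contribution: $56.31
Employee stock purchase plan: $2,713.44 × 0.0479 = $129.97
Total deductions = $153.31 + $585.76 + $17.92 + $186.12 + $154.67 + $27.13 + $213.89 + $56.31 + $129.97 = $1,525.08
Net pay = $2,713.44 − $1,525.08 = $1,188.36

$1,188.36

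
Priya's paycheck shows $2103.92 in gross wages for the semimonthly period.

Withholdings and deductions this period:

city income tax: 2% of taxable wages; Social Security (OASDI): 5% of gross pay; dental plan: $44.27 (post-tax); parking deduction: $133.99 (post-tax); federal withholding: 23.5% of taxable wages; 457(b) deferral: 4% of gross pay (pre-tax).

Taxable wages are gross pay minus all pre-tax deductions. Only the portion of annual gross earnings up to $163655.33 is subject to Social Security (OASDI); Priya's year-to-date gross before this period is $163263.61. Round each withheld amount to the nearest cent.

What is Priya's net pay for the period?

$1306.87

457(b) deferral: $2103.92 × 0.04 = $84.16
Taxable wages = $2103.92 − $84.16 = $2019.76
Federal withholding: $2019.76 × 0.235 = $474.64
City income tax: $2019.76 × 0.02 = $40.40
Social Security (OASDI): only $163655.33 − $163263.61 = $391.72 of this check is subject → $391.72 × 0.05 = $19.59
Dental plan: $44.27
Parking deduction: $133.99
Total deductions = $84.16 + $474.64 + $40.40 + $19.59 + $44.27 + $133.99 = $797.05
Net pay = $2103.92 − $797.05 = $1306.87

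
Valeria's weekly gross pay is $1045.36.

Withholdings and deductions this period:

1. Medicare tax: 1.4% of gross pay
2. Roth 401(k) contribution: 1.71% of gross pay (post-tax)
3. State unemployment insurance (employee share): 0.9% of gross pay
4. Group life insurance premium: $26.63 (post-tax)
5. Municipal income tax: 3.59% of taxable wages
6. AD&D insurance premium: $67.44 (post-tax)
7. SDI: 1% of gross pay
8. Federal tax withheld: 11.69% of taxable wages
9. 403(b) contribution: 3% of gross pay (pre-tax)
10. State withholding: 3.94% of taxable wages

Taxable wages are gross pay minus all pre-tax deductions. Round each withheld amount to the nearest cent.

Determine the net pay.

403(b) contribution: $1045.36 × 0.03 = $31.36
Taxable wages = $1045.36 − $31.36 = $1014.00
Federal tax withheld: $1014.00 × 0.1169 = $118.54
Municipal income tax: $1014.00 × 0.0359 = $36.40
State withholding: $1014.00 × 0.0394 = $39.95
Medicare tax: $1045.36 × 0.014 = $14.64
State unemployment insurance (employee share): $1045.36 × 0.009 = $9.41
SDI: $1045.36 × 0.01 = $10.45
Group life insurance premium: $26.63
Roth 401(k) contribution: $1045.36 × 0.0171 = $17.88
AD&D insurance premium: $67.44
Total deductions = $31.36 + $118.54 + $36.40 + $39.95 + $14.64 + $9.41 + $10.45 + $26.63 + $17.88 + $67.44 = $372.70
Net pay = $1045.36 − $372.70 = $672.66

$672.66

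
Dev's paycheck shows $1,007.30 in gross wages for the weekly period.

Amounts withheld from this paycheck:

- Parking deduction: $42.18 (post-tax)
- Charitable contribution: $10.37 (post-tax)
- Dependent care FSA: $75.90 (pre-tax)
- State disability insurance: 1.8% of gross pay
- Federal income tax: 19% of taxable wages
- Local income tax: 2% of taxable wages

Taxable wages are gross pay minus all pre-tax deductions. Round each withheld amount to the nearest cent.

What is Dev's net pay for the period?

$665.12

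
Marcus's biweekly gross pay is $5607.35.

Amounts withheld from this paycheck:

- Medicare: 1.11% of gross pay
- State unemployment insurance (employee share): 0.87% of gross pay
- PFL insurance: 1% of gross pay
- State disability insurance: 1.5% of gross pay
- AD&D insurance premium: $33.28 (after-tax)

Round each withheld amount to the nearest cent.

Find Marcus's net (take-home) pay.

Medicare: $5607.35 × 0.0111 = $62.24
PFL insurance: $5607.35 × 0.01 = $56.07
State disability insurance: $5607.35 × 0.015 = $84.11
State unemployment insurance (employee share): $5607.35 × 0.0087 = $48.78
AD&D insurance premium: $33.28
Total deductions = $62.24 + $56.07 + $84.11 + $48.78 + $33.28 = $284.48
Net pay = $5607.35 − $284.48 = $5322.87

$5322.87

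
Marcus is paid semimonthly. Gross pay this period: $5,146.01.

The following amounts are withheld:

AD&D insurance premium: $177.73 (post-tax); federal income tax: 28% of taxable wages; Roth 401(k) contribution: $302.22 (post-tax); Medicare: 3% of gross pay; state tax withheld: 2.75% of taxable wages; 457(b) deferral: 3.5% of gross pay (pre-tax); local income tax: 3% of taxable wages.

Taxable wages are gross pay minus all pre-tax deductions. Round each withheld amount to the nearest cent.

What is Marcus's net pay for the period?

$2,655.58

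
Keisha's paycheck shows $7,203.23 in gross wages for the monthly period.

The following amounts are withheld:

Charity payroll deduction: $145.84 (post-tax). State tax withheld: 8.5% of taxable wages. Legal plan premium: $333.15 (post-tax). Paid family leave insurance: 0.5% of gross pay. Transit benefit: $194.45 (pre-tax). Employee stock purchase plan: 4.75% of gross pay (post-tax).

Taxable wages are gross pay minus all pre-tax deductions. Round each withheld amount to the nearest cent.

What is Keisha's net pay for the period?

$5,555.87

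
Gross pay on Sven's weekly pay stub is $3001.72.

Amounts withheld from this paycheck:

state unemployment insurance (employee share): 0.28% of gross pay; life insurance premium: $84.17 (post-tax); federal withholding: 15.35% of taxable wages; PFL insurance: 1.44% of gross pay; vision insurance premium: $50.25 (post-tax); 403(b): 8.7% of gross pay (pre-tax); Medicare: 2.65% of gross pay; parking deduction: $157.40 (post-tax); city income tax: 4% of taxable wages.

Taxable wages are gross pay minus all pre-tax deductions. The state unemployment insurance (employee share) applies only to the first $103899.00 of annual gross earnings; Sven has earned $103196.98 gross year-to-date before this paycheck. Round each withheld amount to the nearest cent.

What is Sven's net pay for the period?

403(b): $3001.72 × 0.087 = $261.15
Taxable wages = $3001.72 − $261.15 = $2740.57
Federal withholding: $2740.57 × 0.1535 = $420.68
City income tax: $2740.57 × 0.04 = $109.62
PFL insurance: $3001.72 × 0.0144 = $43.22
State unemployment insurance (employee share): only $103899.00 − $103196.98 = $702.02 of this check is subject → $702.02 × 0.0028 = $1.97
Medicare: $3001.72 × 0.0265 = $79.55
Vision insurance premium: $50.25
Life insurance premium: $84.17
Parking deduction: $157.40
Total deductions = $261.15 + $420.68 + $109.62 + $43.22 + $1.97 + $79.55 + $50.25 + $84.17 + $157.40 = $1208.01
Net pay = $3001.72 − $1208.01 = $1793.71

$1793.71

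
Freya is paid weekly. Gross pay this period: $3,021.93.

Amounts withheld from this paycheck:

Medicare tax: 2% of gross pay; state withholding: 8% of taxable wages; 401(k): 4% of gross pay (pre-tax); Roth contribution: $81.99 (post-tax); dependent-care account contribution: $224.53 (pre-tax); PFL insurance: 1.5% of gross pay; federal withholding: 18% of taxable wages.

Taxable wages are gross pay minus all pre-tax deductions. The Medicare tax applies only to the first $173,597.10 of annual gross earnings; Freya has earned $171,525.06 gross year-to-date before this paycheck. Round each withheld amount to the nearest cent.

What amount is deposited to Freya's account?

Dependent-care account contribution: $224.53
401(k): $3,021.93 × 0.04 = $120.88
Pre-tax total = $224.53 + $120.88 = $345.41
Taxable wages = $3,021.93 − $345.41 = $2,676.52
State withholding: $2,676.52 × 0.08 = $214.12
Federal withholding: $2,676.52 × 0.18 = $481.77
Medicare tax: only $173,597.10 − $171,525.06 = $2,072.04 of this check is subject → $2,072.04 × 0.02 = $41.44
PFL insurance: $3,021.93 × 0.015 = $45.33
Roth contribution: $81.99
Total deductions = $224.53 + $120.88 + $214.12 + $481.77 + $41.44 + $45.33 + $81.99 = $1,210.06
Net pay = $3,021.93 − $1,210.06 = $1,811.87

$1,811.87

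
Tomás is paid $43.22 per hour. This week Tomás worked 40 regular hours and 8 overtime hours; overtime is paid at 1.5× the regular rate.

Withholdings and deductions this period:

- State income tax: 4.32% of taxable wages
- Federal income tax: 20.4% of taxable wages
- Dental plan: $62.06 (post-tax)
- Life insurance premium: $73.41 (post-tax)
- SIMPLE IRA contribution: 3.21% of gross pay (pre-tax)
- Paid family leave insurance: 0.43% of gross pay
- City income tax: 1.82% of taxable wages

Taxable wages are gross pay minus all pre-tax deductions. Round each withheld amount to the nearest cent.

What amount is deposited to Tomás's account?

$1,452.85

Regular pay: 40 × $43.22 = $1,728.80
Overtime pay: 8 × $43.22 × 1.5 = $518.64
Gross pay = $1,728.80 + $518.64 = $2,247.44
SIMPLE IRA contribution: $2,247.44 × 0.0321 = $72.14
Taxable wages = $2,247.44 − $72.14 = $2,175.30
State income tax: $2,175.30 × 0.0432 = $93.97
Federal income tax: $2,175.30 × 0.204 = $443.76
City income tax: $2,175.30 × 0.0182 = $39.59
Paid family leave insurance: $2,247.44 × 0.0043 = $9.66
Dental plan: $62.06
Life insurance premium: $73.41
Total deductions = $72.14 + $93.97 + $443.76 + $39.59 + $9.66 + $62.06 + $73.41 = $794.59
Net pay = $2,247.44 − $794.59 = $1,452.85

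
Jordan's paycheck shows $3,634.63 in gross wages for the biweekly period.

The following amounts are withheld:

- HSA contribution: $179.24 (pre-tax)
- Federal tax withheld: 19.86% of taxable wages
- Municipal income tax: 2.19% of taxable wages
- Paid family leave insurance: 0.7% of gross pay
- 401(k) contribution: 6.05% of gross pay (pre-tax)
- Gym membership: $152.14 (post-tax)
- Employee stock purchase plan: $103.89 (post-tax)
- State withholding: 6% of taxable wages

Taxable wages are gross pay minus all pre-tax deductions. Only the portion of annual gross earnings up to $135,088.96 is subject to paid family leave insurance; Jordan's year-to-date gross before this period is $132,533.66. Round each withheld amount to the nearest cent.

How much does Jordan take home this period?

401(k) contribution: $3,634.63 × 0.0605 = $219.90
HSA contribution: $179.24
Pre-tax total = $219.90 + $179.24 = $399.14
Taxable wages = $3,634.63 − $399.14 = $3,235.49
Municipal income tax: $3,235.49 × 0.0219 = $70.86
Federal tax withheld: $3,235.49 × 0.1986 = $642.57
State withholding: $3,235.49 × 0.06 = $194.13
Paid family leave insurance: only $135,088.96 − $132,533.66 = $2,555.30 of this check is subject → $2,555.30 × 0.007 = $17.89
Employee stock purchase plan: $103.89
Gym membership: $152.14
Total deductions = $219.90 + $179.24 + $70.86 + $642.57 + $194.13 + $17.89 + $103.89 + $152.14 = $1,580.62
Net pay = $3,634.63 − $1,580.62 = $2,054.01

$2,054.01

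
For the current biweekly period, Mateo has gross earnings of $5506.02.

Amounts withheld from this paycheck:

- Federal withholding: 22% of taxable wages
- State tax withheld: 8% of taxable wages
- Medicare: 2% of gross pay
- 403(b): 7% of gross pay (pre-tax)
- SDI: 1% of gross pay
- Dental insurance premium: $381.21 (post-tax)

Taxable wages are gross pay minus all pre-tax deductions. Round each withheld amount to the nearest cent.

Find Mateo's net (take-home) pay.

403(b): $5506.02 × 0.07 = $385.42
Taxable wages = $5506.02 − $385.42 = $5120.60
State tax withheld: $5120.60 × 0.08 = $409.65
Federal withholding: $5120.60 × 0.22 = $1126.53
Medicare: $5506.02 × 0.02 = $110.12
SDI: $5506.02 × 0.01 = $55.06
Dental insurance premium: $381.21
Total deductions = $385.42 + $409.65 + $1126.53 + $110.12 + $55.06 + $381.21 = $2467.99
Net pay = $5506.02 − $2467.99 = $3038.03

$3038.03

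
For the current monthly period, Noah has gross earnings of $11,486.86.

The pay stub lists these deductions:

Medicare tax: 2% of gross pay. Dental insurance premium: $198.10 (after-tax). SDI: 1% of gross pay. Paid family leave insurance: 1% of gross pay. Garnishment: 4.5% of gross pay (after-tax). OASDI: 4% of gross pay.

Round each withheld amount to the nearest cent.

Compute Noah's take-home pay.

$9,852.90

SDI: $11,486.86 × 0.01 = $114.87
OASDI: $11,486.86 × 0.04 = $459.47
Medicare tax: $11,486.86 × 0.02 = $229.74
Paid family leave insurance: $11,486.86 × 0.01 = $114.87
Dental insurance premium: $198.10
Garnishment: $11,486.86 × 0.045 = $516.91
Total deductions = $114.87 + $459.47 + $229.74 + $114.87 + $198.10 + $516.91 = $1,633.96
Net pay = $11,486.86 − $1,633.96 = $9,852.90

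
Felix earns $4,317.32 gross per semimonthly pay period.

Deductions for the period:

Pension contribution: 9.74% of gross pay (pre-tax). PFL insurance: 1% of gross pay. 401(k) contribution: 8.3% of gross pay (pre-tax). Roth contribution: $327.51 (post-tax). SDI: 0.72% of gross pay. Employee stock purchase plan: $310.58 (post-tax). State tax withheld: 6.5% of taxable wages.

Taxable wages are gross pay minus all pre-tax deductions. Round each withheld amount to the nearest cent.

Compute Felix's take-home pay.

$2,596.13

Pension contribution: $4,317.32 × 0.0974 = $420.51
401(k) contribution: $4,317.32 × 0.083 = $358.34
Pre-tax total = $420.51 + $358.34 = $778.85
Taxable wages = $4,317.32 − $778.85 = $3,538.47
State tax withheld: $3,538.47 × 0.065 = $230.00
PFL insurance: $4,317.32 × 0.01 = $43.17
SDI: $4,317.32 × 0.0072 = $31.08
Employee stock purchase plan: $310.58
Roth contribution: $327.51
Total deductions = $420.51 + $358.34 + $230.00 + $43.17 + $31.08 + $310.58 + $327.51 = $1,721.19
Net pay = $4,317.32 − $1,721.19 = $2,596.13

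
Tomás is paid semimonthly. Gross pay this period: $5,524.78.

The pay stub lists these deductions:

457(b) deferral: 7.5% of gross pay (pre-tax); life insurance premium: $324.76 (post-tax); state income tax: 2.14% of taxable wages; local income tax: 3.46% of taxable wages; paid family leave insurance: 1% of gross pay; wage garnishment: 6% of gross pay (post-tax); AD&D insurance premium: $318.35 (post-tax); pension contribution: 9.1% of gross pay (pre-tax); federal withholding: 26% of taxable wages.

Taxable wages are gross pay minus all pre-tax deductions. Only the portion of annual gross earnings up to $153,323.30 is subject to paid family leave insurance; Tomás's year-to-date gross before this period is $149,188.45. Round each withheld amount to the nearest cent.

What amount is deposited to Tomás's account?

$2,135.70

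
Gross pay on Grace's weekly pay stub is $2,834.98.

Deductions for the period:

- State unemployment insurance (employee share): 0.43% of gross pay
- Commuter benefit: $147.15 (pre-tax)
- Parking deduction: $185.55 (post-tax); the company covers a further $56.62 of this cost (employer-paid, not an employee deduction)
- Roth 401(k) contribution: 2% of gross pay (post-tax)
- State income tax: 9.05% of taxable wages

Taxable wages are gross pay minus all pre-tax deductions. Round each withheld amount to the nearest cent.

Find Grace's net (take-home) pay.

Commuter benefit: $147.15
Taxable wages = $2,834.98 − $147.15 = $2,687.83
State income tax: $2,687.83 × 0.0905 = $243.25
State unemployment insurance (employee share): $2,834.98 × 0.0043 = $12.19
Roth 401(k) contribution: $2,834.98 × 0.02 = $56.70
Parking deduction: $185.55
(Employer's $56.62 toward parking deduction is not withheld from the employee.)
Total deductions = $147.15 + $243.25 + $12.19 + $56.70 + $185.55 = $644.84
Net pay = $2,834.98 − $644.84 = $2,190.14

$2,190.14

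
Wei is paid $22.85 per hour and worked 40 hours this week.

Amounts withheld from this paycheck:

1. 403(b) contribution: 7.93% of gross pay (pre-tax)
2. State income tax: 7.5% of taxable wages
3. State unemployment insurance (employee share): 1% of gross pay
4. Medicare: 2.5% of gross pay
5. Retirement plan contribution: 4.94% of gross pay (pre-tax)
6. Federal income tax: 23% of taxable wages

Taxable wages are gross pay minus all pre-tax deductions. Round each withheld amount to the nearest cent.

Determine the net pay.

$521.48

Gross pay: 40 × $22.85 = $914.00
Retirement plan contribution: $914.00 × 0.0494 = $45.15
403(b) contribution: $914.00 × 0.0793 = $72.48
Pre-tax total = $45.15 + $72.48 = $117.63
Taxable wages = $914.00 − $117.63 = $796.37
Federal income tax: $796.37 × 0.23 = $183.17
State income tax: $796.37 × 0.075 = $59.73
Medicare: $914.00 × 0.025 = $22.85
State unemployment insurance (employee share): $914.00 × 0.01 = $9.14
Total deductions = $45.15 + $72.48 + $183.17 + $59.73 + $22.85 + $9.14 = $392.52
Net pay = $914.00 − $392.52 = $521.48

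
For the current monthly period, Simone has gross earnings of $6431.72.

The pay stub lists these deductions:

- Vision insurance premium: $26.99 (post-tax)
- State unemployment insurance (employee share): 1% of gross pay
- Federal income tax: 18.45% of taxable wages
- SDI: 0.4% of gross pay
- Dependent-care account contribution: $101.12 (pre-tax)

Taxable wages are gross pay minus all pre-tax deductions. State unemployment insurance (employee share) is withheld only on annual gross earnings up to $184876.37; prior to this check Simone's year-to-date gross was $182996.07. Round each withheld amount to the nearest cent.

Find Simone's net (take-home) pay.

Dependent-care account contribution: $101.12
Taxable wages = $6431.72 − $101.12 = $6330.60
Federal income tax: $6330.60 × 0.1845 = $1168.00
State unemployment insurance (employee share): only $184876.37 − $182996.07 = $1880.30 of this check is subject → $1880.30 × 0.01 = $18.80
SDI: $6431.72 × 0.004 = $25.73
Vision insurance premium: $26.99
Total deductions = $101.12 + $1168.00 + $18.80 + $25.73 + $26.99 = $1340.64
Net pay = $6431.72 − $1340.64 = $5091.08

$5091.08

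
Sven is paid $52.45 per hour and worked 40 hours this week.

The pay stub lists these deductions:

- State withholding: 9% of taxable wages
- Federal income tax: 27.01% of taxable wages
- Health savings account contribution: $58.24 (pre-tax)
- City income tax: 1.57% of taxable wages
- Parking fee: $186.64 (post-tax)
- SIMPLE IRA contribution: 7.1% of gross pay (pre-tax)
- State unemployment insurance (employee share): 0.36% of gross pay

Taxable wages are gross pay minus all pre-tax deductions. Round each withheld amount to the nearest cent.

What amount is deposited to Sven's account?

Gross pay: 40 × $52.45 = $2,098.00
SIMPLE IRA contribution: $2,098.00 × 0.071 = $148.96
Health savings account contribution: $58.24
Pre-tax total = $148.96 + $58.24 = $207.20
Taxable wages = $2,098.00 − $207.20 = $1,890.80
Federal income tax: $1,890.80 × 0.2701 = $510.71
State withholding: $1,890.80 × 0.09 = $170.17
City income tax: $1,890.80 × 0.0157 = $29.69
State unemployment insurance (employee share): $2,098.00 × 0.0036 = $7.55
Parking fee: $186.64
Total deductions = $148.96 + $58.24 + $510.71 + $170.17 + $29.69 + $7.55 + $186.64 = $1,111.96
Net pay = $2,098.00 − $1,111.96 = $986.04

$986.04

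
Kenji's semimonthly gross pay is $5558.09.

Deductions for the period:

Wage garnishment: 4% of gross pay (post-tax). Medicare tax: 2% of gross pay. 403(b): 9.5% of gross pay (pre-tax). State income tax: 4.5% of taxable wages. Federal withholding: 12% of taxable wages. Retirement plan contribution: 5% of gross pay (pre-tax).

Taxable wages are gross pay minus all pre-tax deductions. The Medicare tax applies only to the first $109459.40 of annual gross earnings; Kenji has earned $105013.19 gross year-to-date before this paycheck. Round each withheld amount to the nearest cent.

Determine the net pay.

$3656.82

403(b): $5558.09 × 0.095 = $528.02
Retirement plan contribution: $5558.09 × 0.05 = $277.90
Pre-tax total = $528.02 + $277.90 = $805.92
Taxable wages = $5558.09 − $805.92 = $4752.17
State income tax: $4752.17 × 0.045 = $213.85
Federal withholding: $4752.17 × 0.12 = $570.26
Medicare tax: only $109459.40 − $105013.19 = $4446.21 of this check is subject → $4446.21 × 0.02 = $88.92
Wage garnishment: $5558.09 × 0.04 = $222.32
Total deductions = $528.02 + $277.90 + $213.85 + $570.26 + $88.92 + $222.32 = $1901.27
Net pay = $5558.09 − $1901.27 = $3656.82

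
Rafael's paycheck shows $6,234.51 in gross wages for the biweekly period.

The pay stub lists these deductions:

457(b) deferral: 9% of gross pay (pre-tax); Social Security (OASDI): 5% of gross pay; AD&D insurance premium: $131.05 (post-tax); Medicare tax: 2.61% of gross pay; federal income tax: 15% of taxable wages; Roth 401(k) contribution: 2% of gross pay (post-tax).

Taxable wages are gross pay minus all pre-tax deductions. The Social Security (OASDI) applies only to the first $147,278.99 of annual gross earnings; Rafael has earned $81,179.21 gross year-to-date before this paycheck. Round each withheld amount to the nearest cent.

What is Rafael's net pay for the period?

457(b) deferral: $6,234.51 × 0.09 = $561.11
Taxable wages = $6,234.51 − $561.11 = $5,673.40
Federal income tax: $5,673.40 × 0.15 = $851.01
Social Security (OASDI): cap not yet reached, full $6,234.51 is subject → $6,234.51 × 0.05 = $311.73
Medicare tax: $6,234.51 × 0.0261 = $162.72
Roth 401(k) contribution: $6,234.51 × 0.02 = $124.69
AD&D insurance premium: $131.05
Total deductions = $561.11 + $851.01 + $311.73 + $162.72 + $124.69 + $131.05 = $2,142.31
Net pay = $6,234.51 − $2,142.31 = $4,092.20

$4,092.20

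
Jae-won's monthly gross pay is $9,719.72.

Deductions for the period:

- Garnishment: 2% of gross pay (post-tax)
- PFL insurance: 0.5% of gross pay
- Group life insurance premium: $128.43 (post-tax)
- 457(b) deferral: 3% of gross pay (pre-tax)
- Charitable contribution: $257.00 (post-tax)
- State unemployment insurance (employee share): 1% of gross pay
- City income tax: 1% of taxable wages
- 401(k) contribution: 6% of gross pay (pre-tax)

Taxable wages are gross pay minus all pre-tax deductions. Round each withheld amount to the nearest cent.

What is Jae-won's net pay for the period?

401(k) contribution: $9,719.72 × 0.06 = $583.18
457(b) deferral: $9,719.72 × 0.03 = $291.59
Pre-tax total = $583.18 + $291.59 = $874.77
Taxable wages = $9,719.72 − $874.77 = $8,844.95
City income tax: $8,844.95 × 0.01 = $88.45
State unemployment insurance (employee share): $9,719.72 × 0.01 = $97.20
PFL insurance: $9,719.72 × 0.005 = $48.60
Charitable contribution: $257.00
Garnishment: $9,719.72 × 0.02 = $194.39
Group life insurance premium: $128.43
Total deductions = $583.18 + $291.59 + $88.45 + $97.20 + $48.60 + $257.00 + $194.39 + $128.43 = $1,688.84
Net pay = $9,719.72 − $1,688.84 = $8,030.88

$8,030.88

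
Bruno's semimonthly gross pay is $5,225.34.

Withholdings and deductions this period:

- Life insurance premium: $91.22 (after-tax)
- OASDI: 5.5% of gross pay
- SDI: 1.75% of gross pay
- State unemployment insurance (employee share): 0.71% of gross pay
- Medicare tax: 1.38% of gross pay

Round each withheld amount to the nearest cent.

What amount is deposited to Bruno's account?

SDI: $5,225.34 × 0.0175 = $91.44
OASDI: $5,225.34 × 0.055 = $287.39
Medicare tax: $5,225.34 × 0.0138 = $72.11
State unemployment insurance (employee share): $5,225.34 × 0.0071 = $37.10
Life insurance premium: $91.22
Total deductions = $91.44 + $287.39 + $72.11 + $37.10 + $91.22 = $579.26
Net pay = $5,225.34 − $579.26 = $4,646.08

$4,646.08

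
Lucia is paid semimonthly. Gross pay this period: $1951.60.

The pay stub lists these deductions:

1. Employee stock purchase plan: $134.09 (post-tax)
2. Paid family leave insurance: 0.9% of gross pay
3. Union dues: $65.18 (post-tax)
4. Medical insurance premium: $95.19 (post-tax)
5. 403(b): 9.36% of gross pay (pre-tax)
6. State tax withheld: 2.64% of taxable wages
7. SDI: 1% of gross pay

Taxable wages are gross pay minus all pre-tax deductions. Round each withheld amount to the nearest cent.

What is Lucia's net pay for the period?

403(b): $1951.60 × 0.0936 = $182.67
Taxable wages = $1951.60 − $182.67 = $1768.93
State tax withheld: $1768.93 × 0.0264 = $46.70
Paid family leave insurance: $1951.60 × 0.009 = $17.56
SDI: $1951.60 × 0.01 = $19.52
Employee stock purchase plan: $134.09
Medical insurance premium: $95.19
Union dues: $65.18
Total deductions = $182.67 + $46.70 + $17.56 + $19.52 + $134.09 + $95.19 + $65.18 = $560.91
Net pay = $1951.60 − $560.91 = $1390.69

$1390.69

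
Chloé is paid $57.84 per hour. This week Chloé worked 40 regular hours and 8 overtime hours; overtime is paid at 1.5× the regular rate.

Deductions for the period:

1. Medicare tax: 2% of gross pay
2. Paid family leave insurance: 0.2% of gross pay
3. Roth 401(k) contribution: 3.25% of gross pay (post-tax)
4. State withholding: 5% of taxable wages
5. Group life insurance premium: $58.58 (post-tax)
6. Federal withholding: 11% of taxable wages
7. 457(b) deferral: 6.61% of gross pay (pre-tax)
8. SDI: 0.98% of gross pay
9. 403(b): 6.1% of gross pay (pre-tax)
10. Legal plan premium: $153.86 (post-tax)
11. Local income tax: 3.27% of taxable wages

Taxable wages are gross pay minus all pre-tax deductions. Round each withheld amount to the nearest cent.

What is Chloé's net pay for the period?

$1,713.65

Regular pay: 40 × $57.84 = $2,313.60
Overtime pay: 8 × $57.84 × 1.5 = $694.08
Gross pay = $2,313.60 + $694.08 = $3,007.68
403(b): $3,007.68 × 0.061 = $183.47
457(b) deferral: $3,007.68 × 0.0661 = $198.81
Pre-tax total = $183.47 + $198.81 = $382.28
Taxable wages = $3,007.68 − $382.28 = $2,625.40
Local income tax: $2,625.40 × 0.0327 = $85.85
Federal withholding: $2,625.40 × 0.11 = $288.79
State withholding: $2,625.40 × 0.05 = $131.27
SDI: $3,007.68 × 0.0098 = $29.48
Paid family leave insurance: $3,007.68 × 0.002 = $6.02
Medicare tax: $3,007.68 × 0.02 = $60.15
Roth 401(k) contribution: $3,007.68 × 0.0325 = $97.75
Legal plan premium: $153.86
Group life insurance premium: $58.58
Total deductions = $183.47 + $198.81 + $85.85 + $288.79 + $131.27 + $29.48 + $6.02 + $60.15 + $97.75 + $153.86 + $58.58 = $1,294.03
Net pay = $3,007.68 − $1,294.03 = $1,713.65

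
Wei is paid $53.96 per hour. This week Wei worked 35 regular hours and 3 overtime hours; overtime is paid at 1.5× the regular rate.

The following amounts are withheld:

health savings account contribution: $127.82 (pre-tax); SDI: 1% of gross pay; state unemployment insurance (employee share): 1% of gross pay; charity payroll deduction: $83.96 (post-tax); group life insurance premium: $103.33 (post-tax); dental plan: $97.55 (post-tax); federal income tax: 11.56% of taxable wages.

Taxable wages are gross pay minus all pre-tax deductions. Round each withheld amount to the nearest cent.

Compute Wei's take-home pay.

$1,444.52

Regular pay: 35 × $53.96 = $1,888.60
Overtime pay: 3 × $53.96 × 1.5 = $242.82
Gross pay = $1,888.60 + $242.82 = $2,131.42
Health savings account contribution: $127.82
Taxable wages = $2,131.42 − $127.82 = $2,003.60
Federal income tax: $2,003.60 × 0.1156 = $231.62
SDI: $2,131.42 × 0.01 = $21.31
State unemployment insurance (employee share): $2,131.42 × 0.01 = $21.31
Dental plan: $97.55
Group life insurance premium: $103.33
Charity payroll deduction: $83.96
Total deductions = $127.82 + $231.62 + $21.31 + $21.31 + $97.55 + $103.33 + $83.96 = $686.90
Net pay = $2,131.42 − $686.90 = $1,444.52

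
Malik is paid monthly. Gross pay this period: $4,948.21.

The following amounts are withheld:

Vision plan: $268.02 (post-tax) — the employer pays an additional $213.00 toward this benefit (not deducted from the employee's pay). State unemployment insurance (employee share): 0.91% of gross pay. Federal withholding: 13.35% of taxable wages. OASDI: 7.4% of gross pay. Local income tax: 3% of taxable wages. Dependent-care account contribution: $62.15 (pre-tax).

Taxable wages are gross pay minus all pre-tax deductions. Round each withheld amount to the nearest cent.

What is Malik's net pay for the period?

$3,407.97

Dependent-care account contribution: $62.15
Taxable wages = $4,948.21 − $62.15 = $4,886.06
Federal withholding: $4,886.06 × 0.1335 = $652.29
Local income tax: $4,886.06 × 0.03 = $146.58
State unemployment insurance (employee share): $4,948.21 × 0.0091 = $45.03
OASDI: $4,948.21 × 0.074 = $366.17
Vision plan: $268.02
(Employer's $213.00 toward vision plan is not withheld from the employee.)
Total deductions = $62.15 + $652.29 + $146.58 + $45.03 + $366.17 + $268.02 = $1,540.24
Net pay = $4,948.21 − $1,540.24 = $3,407.97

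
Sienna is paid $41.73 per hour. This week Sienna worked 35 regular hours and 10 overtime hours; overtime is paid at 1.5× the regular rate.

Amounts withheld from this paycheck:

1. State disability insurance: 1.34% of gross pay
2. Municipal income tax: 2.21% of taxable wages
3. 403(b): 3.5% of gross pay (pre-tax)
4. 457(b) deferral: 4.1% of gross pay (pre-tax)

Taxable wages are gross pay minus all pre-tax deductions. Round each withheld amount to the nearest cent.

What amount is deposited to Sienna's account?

$1857.35

Regular pay: 35 × $41.73 = $1460.55
Overtime pay: 10 × $41.73 × 1.5 = $625.95
Gross pay = $1460.55 + $625.95 = $2086.50
403(b): $2086.50 × 0.035 = $73.03
457(b) deferral: $2086.50 × 0.041 = $85.55
Pre-tax total = $73.03 + $85.55 = $158.58
Taxable wages = $2086.50 − $158.58 = $1927.92
Municipal income tax: $1927.92 × 0.0221 = $42.61
State disability insurance: $2086.50 × 0.0134 = $27.96
Total deductions = $73.03 + $85.55 + $42.61 + $27.96 = $229.15
Net pay = $2086.50 − $229.15 = $1857.35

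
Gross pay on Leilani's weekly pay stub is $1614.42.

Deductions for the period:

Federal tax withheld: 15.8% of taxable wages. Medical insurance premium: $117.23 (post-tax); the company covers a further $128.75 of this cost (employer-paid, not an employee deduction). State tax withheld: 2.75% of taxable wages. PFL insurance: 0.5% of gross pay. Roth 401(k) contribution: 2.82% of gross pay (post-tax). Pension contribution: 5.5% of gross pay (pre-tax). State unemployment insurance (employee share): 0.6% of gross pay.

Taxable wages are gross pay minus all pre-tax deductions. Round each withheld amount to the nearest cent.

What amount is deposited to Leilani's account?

$1062.11

Pension contribution: $1614.42 × 0.055 = $88.79
Taxable wages = $1614.42 − $88.79 = $1525.63
State tax withheld: $1525.63 × 0.0275 = $41.95
Federal tax withheld: $1525.63 × 0.158 = $241.05
State unemployment insurance (employee share): $1614.42 × 0.006 = $9.69
PFL insurance: $1614.42 × 0.005 = $8.07
Roth 401(k) contribution: $1614.42 × 0.0282 = $45.53
Medical insurance premium: $117.23
(Employer's $128.75 toward medical insurance premium is not withheld from the employee.)
Total deductions = $88.79 + $41.95 + $241.05 + $9.69 + $8.07 + $45.53 + $117.23 = $552.31
Net pay = $1614.42 − $552.31 = $1062.11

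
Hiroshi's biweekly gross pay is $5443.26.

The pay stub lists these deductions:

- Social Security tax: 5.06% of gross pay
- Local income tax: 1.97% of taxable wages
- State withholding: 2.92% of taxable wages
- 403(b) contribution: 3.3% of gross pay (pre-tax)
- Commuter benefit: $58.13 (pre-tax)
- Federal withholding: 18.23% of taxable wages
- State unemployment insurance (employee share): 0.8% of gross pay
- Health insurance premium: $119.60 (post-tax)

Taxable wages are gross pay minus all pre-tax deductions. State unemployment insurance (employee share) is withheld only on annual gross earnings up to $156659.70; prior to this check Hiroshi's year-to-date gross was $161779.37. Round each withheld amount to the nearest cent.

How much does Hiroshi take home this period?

$3606.96

Commuter benefit: $58.13
403(b) contribution: $5443.26 × 0.033 = $179.63
Pre-tax total = $58.13 + $179.63 = $237.76
Taxable wages = $5443.26 − $237.76 = $5205.50
Federal withholding: $5205.50 × 0.1823 = $948.96
State withholding: $5205.50 × 0.0292 = $152.00
Local income tax: $5205.50 × 0.0197 = $102.55
Social Security tax: $5443.26 × 0.0506 = $275.43
State unemployment insurance (employee share): annual cap $156659.70 already reached (YTD $161779.37), so $0.00
Health insurance premium: $119.60
Total deductions = $58.13 + $179.63 + $948.96 + $152.00 + $102.55 + $275.43 + $0.00 + $119.60 = $1836.30
Net pay = $5443.26 − $1836.30 = $3606.96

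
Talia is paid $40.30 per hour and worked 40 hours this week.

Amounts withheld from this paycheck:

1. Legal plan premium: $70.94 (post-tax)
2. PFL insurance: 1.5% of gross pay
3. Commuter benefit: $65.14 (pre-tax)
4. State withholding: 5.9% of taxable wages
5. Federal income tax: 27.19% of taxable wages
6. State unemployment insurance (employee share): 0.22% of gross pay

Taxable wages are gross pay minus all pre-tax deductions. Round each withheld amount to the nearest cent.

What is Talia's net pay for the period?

$936.34

Gross pay: 40 × $40.30 = $1,612.00
Commuter benefit: $65.14
Taxable wages = $1,612.00 − $65.14 = $1,546.86
State withholding: $1,546.86 × 0.059 = $91.26
Federal income tax: $1,546.86 × 0.2719 = $420.59
PFL insurance: $1,612.00 × 0.015 = $24.18
State unemployment insurance (employee share): $1,612.00 × 0.0022 = $3.55
Legal plan premium: $70.94
Total deductions = $65.14 + $91.26 + $420.59 + $24.18 + $3.55 + $70.94 = $675.66
Net pay = $1,612.00 − $675.66 = $936.34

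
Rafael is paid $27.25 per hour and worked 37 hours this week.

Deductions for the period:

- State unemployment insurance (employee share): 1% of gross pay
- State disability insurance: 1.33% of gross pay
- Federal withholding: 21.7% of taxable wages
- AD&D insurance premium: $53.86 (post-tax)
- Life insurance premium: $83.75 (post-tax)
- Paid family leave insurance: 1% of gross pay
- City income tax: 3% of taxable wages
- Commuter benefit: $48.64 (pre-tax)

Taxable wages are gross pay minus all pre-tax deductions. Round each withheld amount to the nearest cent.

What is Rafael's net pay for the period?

Gross pay: 37 × $27.25 = $1,008.25
Commuter benefit: $48.64
Taxable wages = $1,008.25 − $48.64 = $959.61
City income tax: $959.61 × 0.03 = $28.79
Federal withholding: $959.61 × 0.217 = $208.24
State unemployment insurance (employee share): $1,008.25 × 0.01 = $10.08
State disability insurance: $1,008.25 × 0.0133 = $13.41
Paid family leave insurance: $1,008.25 × 0.01 = $10.08
Life insurance premium: $83.75
AD&D insurance premium: $53.86
Total deductions = $48.64 + $28.79 + $208.24 + $10.08 + $13.41 + $10.08 + $83.75 + $53.86 = $456.85
Net pay = $1,008.25 − $456.85 = $551.40

$551.40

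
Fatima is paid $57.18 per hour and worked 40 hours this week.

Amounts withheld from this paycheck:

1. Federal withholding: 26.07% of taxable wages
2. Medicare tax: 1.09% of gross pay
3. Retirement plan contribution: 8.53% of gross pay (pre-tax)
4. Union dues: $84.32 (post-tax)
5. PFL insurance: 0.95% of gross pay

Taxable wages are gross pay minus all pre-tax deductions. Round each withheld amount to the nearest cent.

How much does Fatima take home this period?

$1,415.71

Gross pay: 40 × $57.18 = $2,287.20
Retirement plan contribution: $2,287.20 × 0.0853 = $195.10
Taxable wages = $2,287.20 − $195.10 = $2,092.10
Federal withholding: $2,092.10 × 0.2607 = $545.41
PFL insurance: $2,287.20 × 0.0095 = $21.73
Medicare tax: $2,287.20 × 0.0109 = $24.93
Union dues: $84.32
Total deductions = $195.10 + $545.41 + $21.73 + $24.93 + $84.32 = $871.49
Net pay = $2,287.20 − $871.49 = $1,415.71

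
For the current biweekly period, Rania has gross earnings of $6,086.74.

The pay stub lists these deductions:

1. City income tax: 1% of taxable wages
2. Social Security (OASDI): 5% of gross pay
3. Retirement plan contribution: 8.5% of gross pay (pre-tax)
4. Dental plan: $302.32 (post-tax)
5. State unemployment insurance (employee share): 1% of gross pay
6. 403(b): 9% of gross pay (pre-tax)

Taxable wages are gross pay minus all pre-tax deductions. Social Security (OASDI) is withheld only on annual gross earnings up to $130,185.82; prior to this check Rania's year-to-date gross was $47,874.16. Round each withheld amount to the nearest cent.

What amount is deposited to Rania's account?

Retirement plan contribution: $6,086.74 × 0.085 = $517.37
403(b): $6,086.74 × 0.09 = $547.81
Pre-tax total = $517.37 + $547.81 = $1,065.18
Taxable wages = $6,086.74 − $1,065.18 = $5,021.56
City income tax: $5,021.56 × 0.01 = $50.22
State unemployment insurance (employee share): $6,086.74 × 0.01 = $60.87
Social Security (OASDI): cap not yet reached, full $6,086.74 is subject → $6,086.74 × 0.05 = $304.34
Dental plan: $302.32
Total deductions = $517.37 + $547.81 + $50.22 + $60.87 + $304.34 + $302.32 = $1,782.93
Net pay = $6,086.74 − $1,782.93 = $4,303.81

$4,303.81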